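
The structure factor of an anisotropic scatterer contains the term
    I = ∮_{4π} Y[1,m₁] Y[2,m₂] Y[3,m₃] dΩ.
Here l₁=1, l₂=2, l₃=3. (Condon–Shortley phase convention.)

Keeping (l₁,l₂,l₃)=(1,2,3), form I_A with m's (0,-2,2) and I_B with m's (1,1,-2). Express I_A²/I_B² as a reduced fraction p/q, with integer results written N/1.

Same 1,2,3: normalisation and zero-m 3j drop out of the ratio.
A: Δ: 0! 2! 4! / 7! → 1/105; sum: t=0:+1/24 = 1/24; 3j²(1 2 3; 0 -2 2) = Δ·Π!·Σ² = 1/21  (sign -1)
B: Δ: 0! 2! 4! / 7! → 1/105; sum: t=0:+1/12 = 1/12; 3j²(1 2 3; 1 1 -2) = Δ·Π!·Σ² = 2/21  (sign -1)
I_A²/I_B² = (1/21)/(2/21) = 1/2

1/2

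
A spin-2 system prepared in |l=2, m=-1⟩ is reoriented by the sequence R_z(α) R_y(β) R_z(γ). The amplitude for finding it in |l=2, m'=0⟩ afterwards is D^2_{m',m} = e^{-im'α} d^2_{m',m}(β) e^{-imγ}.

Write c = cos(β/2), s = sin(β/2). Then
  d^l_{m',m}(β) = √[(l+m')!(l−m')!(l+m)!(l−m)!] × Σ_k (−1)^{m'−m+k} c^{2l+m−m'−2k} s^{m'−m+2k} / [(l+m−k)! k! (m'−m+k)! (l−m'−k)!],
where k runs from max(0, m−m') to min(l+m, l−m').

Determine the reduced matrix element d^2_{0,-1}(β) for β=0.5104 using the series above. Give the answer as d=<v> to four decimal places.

d^2_{0,-1}(β=0.5104) via the finite sum:
Half-angle: c=0.967613, s=0.252439. N=√(2·2·1·6)=4.898979
Admissible k: 0..1 (factorial args all ≥0)
  k=0: (−1)^1·4.8990/(2)·0.9676^3·0.2524^1 = -0.560192
  k=1: (−1)^2·4.8990/(2)·0.9676^1·0.2524^3 = +0.038128
d^2_{0,-1}(0.5104) = -0.560192 +0.038128 = -0.522064

d=-0.5221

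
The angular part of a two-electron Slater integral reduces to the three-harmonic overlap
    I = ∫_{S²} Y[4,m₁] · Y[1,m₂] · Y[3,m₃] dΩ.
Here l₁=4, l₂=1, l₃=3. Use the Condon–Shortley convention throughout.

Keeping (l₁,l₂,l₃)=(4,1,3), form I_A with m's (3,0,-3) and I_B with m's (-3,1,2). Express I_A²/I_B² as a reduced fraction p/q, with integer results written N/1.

l's match ⇒ only the (l;m) 3-j factors differ between A and B.
A: triangle coeff Δ(4,1,3) = 1/252; Σ_t [1,1]: t=1:−1/720 = -1/720; (3j)²=1/36 [(4 1 3; 3 0 -3)], sign=-1
B: triangle coeff Δ(4,1,3) = 1/252; Σ_t [2,2]: t=2:+1/240 = 1/240; (3j)²=1/12 [(4 1 3; -3 1 2)], sign=-1
I_A²/I_B² = (1/36)/(1/12) = 1/3

1/3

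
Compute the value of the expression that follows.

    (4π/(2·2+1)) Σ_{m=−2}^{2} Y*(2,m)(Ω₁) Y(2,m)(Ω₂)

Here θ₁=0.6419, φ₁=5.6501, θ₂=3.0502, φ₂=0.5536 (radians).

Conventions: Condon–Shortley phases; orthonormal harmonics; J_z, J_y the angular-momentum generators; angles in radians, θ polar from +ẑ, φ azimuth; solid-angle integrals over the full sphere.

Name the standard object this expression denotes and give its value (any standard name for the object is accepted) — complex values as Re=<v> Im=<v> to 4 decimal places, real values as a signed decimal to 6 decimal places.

Legendre polynomial (addition theorem), +0.405921

This sum is the spherical-harmonic addition theorem: it equals the Legendre polynomial P_l(cos γ) of the angle γ between the two directions.
Term-by-term m-sum for l=2 (normalisation 4π/5 = 2.513274):
  m=-2: Y*=+0.041531-0.132090i  Y=+0.001439-0.002878i  product -0.000320-0.000310i
  m=-1: Y*=+0.298679-0.219186i  Y=-0.059726+0.036915i  product -0.009748+0.024117i
  m=+0: Y*=+0.291614-0.000000i  Y=+0.622902+0.000000i  product +0.181647+0.000000i
  m=+1: Y*=-0.298679-0.219186i  Y=+0.059726+0.036915i  product -0.009748-0.024117i
  m=+2: Y*=+0.041531+0.132090i  Y=+0.001439+0.002878i  product -0.000320+0.000310i
Accumulated sum +0.161511-0.000000i; after 4π/(2l+1) scaling, +0.405921-0.000000i ⇒ P_2 = 0.405921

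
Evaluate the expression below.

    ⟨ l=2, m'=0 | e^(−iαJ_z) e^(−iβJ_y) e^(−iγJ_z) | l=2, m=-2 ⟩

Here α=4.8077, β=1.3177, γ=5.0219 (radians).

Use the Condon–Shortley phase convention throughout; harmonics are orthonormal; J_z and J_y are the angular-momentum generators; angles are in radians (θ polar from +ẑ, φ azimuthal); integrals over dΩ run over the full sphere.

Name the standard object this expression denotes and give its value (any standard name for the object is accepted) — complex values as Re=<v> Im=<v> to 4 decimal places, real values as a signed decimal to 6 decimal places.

This is a Wigner D-matrix element — the rotation-matrix element ⟨l m'| R(α,β,γ) |l m⟩ in the angular-momentum basis.
First d^2_{0,-2}(β=1.3177), then the phase factors e^{-i(0)α} and e^{-i(-2)γ}:
c=cos(1.317700/2)=0.790697, s=sin(1.317700/2)=0.612208; N=√[2·2·1·24]=9.797959
k∈{0} keeps every argument non-negative
  k=0: (−1)^2·9.7980/(4)·0.7907^2·0.6122^2 = +0.573976
d^2_{0,-2}(1.3177) = +0.573976
D = (+1.000000+0.000000i)·(+0.573976)·(-0.814446-0.580239i) = -0.467472-0.333043i

Wigner D-matrix element, Re=-0.4675 Im=-0.3330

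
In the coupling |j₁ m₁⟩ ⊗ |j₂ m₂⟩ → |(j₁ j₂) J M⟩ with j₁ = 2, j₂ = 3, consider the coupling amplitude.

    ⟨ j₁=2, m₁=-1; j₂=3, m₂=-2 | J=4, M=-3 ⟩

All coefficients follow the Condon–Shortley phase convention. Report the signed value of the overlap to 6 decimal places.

triangle: 1!·3!·5!/10! = 720/3628800
(j±m)!: 1!·3!·1!·5!·1!·7! = 3628800
prefactor² = (2J+1)·Δ·N² = 6480
  k=0: +1/(0!·1!·3!·1!·0!·4!) = 1/144
  k=1: −1/(1!·0!·2!·0!·1!·5!) = -1/240
Σ = 1/360  ⇒  CG² = 6480·(1/360)² = 1/20
CG = +√(1/20) = +0.223607

+√(1/20) = +0.223607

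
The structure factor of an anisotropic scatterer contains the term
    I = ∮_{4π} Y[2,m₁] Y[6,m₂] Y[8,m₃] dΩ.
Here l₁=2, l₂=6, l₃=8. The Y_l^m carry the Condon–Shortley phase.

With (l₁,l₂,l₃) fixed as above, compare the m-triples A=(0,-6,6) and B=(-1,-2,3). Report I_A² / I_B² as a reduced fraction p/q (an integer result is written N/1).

91/825

l's match ⇒ only the (l;m) 3-j factors differ between A and B.
A: triangle coeff Δ(2,6,8) = 1/30940; Σ_t [0,0]: t=0:+1/1916006400 = 1/1916006400; (3j)²=1/340 [(2 6 8; 0 -6 6)], sign=+1
B: triangle coeff Δ(2,6,8) = 1/30940; Σ_t [0,0]: t=0:+1/5806080 = 1/5806080; (3j)²=165/6188 [(2 6 8; -1 -2 3)], sign=-1
I_A²/I_B² = (1/340)/(165/6188) = 91/825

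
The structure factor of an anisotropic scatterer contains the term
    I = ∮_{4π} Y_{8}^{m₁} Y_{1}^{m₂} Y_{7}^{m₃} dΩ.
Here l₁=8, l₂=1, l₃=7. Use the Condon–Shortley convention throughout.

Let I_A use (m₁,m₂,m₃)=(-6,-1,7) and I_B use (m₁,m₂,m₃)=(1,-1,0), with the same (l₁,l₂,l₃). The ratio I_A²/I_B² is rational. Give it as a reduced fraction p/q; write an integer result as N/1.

Same 8,1,7: normalisation and zero-m 3j drop out of the ratio.
A: Δ: 2! 14! 0! / 17! → 1/2040; sum: t=0:+1/174356582400 = 1/174356582400; 3j²(8 1 7; -6 -1 7) = Δ·Π!·Σ² = 1/2040  (sign +1)
B: Δ: 2! 14! 0! / 17! → 1/2040; sum: t=0:+1/50803200 = 1/50803200; 3j²(8 1 7; 1 -1 0) = Δ·Π!·Σ² = 3/170  (sign -1)
I_A²/I_B² = (1/2040)/(3/170) = 1/36

1/36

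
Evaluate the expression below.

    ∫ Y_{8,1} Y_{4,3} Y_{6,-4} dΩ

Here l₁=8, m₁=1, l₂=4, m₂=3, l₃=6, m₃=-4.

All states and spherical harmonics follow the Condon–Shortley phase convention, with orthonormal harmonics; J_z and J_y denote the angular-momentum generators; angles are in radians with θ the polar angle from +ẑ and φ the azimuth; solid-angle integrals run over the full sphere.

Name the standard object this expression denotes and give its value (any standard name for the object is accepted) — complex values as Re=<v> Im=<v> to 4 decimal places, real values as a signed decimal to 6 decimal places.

Gaunt coefficient, +0.106585

This is a Gaunt coefficient — the integral of a triple product of spherical harmonics over the sphere.
m-sum 0 ✓  L=18 even ✓  4≤6≤12 ✓
Π(2lᵢ+1) = 17×9×13 = 1989
triangle coeff Δ(8,4,6) = 1/23279256
Σ_t [2,4]: t=2:+1/1658880 t=3:−1/518400 t=4:+1/1658880 = -1/1382400
(3j)²=504/46189 [(8 4 6; 0 0 0)], sign=-1
Σ_t [5,6]: t=5:−1/19353600 t=6:+1/261273600 = -1/20901888
(3j)²=21875/3325608 [(8 4 6; 1 3 -4)], sign=-1
⇒ 4πI² = 1378125/9653501
I = (+1)√(1378125/9653501/(4π)) = 0.10658521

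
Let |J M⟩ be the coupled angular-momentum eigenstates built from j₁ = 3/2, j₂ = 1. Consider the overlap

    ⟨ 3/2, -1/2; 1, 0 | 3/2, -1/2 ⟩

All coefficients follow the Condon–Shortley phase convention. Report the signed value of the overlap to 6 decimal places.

-0.258199

j₁+j₂−J=1  J+j₁−j₂=2  J−j₁+j₂=1  j₁+j₂+J+1=5
(j₁±m₁, j₂±m₂, J±M) = (1,2,1,1,1,2)
P² = 4/15
sum k=0..1:
  [0] +1/2 = 1/2
  [1] −1/1 = -1
S = -1/2
C² = P²·S² = 1/15 ; C = -0.258199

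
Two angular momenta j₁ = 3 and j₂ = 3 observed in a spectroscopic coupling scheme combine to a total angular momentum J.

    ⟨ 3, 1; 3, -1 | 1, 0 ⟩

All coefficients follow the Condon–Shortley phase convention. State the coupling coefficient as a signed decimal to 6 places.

j₁+j₂−J=5  J+j₁−j₂=1  J−j₁+j₂=1  j₁+j₂+J+1=8
(j₁±m₁, j₂±m₂, J±M) = (4,2,2,4,1,1)
P² = 144/7
sum k=1..2:
  [1] −1/24 = -1/24
  [2] +1/12 = 1/12
S = 1/24
C² = P²·S² = 1/28 ; C = +0.188982

+√(1/28) = +0.188982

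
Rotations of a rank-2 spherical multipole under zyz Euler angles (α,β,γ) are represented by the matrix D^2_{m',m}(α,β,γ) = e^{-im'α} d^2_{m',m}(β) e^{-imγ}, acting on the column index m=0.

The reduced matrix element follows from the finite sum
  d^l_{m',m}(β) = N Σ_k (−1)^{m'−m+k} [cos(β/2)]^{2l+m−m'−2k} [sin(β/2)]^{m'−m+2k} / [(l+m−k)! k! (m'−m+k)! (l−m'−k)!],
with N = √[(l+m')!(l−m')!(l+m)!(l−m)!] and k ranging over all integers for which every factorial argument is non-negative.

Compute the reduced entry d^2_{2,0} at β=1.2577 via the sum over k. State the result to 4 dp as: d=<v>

d^2_{2,0}(β=1.2577) via the finite sum:
Half-angle: c=0.808704, s=0.588215. N=√(24·1·2·2)=9.797959
k: max(0,(0)−(2))=0 … min(2+(0),2−(2))=0
  k=0: (−1)^2·9.7980/(4)·0.8087^2·0.5882^2 = +0.554278
d^2_{2,0}(1.2577) = +0.554278

d=0.5543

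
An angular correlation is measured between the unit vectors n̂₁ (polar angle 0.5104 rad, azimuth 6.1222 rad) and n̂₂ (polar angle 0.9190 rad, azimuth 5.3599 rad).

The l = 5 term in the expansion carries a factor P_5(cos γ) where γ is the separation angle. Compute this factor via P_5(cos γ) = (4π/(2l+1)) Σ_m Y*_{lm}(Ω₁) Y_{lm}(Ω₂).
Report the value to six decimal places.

-0.385203

Summing Y*_{l m}(θ₁,φ₁)·Y_{l m}(θ₂,φ₂) over m ∈ [−5, 5]; prefactor 4π/(2·5+1) = 1.142397:
  m=-5: Y*=+0.008952-0.009309i  Y=-0.014122-0.146711i  product -0.001492-0.001182i
  m=-4: Y*=+0.058335-0.043791i  Y=-0.302906-0.186359i  product -0.025831+0.002393i
  m=-3: Y*=+0.209040-0.109615i  Y=-0.374397+0.145963i  product -0.062264+0.071552i
  m=-2: Y*=+0.429873-0.143396i  Y=-0.018391+0.064989i  product +0.001413+0.030574i
  m=-1: Y*=+0.388221-0.063043i  Y=-0.200913-0.265658i  product -0.094747-0.090468i
  m=+0: Y*=-0.181284-0.000000i  Y=-0.158054+0.000000i  product +0.028653+0.000000i
  m=+1: Y*=-0.388221-0.063043i  Y=+0.200913-0.265658i  product -0.094747+0.090468i
  m=+2: Y*=+0.429873+0.143396i  Y=-0.018391-0.064989i  product +0.001413-0.030574i
  m=+3: Y*=-0.209040-0.109615i  Y=+0.374397+0.145963i  product -0.062264-0.071552i
  m=+4: Y*=+0.058335+0.043791i  Y=-0.302906+0.186359i  product -0.025831-0.002393i
  m=+5: Y*=-0.008952-0.009309i  Y=+0.014122-0.146711i  product -0.001492+0.001182i
Total Σ_m = -0.337189+0.000000i. Multiply by 1.142397: -0.385203+0.000000i. P_5(cos γ) = -0.385203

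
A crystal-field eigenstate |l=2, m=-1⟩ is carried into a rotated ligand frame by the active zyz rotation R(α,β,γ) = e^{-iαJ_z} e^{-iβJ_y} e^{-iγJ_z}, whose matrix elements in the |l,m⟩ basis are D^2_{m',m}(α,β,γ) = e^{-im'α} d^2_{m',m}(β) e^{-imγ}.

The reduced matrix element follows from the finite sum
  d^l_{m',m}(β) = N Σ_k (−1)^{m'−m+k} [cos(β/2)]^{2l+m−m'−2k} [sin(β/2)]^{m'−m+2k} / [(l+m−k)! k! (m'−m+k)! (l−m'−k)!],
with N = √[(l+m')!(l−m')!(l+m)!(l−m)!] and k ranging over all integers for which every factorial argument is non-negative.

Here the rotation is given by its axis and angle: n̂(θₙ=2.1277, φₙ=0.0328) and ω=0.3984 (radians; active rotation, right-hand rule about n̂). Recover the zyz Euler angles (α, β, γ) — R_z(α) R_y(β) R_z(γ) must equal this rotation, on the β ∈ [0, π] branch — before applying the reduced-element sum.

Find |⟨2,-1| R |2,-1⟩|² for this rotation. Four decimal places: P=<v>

P=0.7432

Axis–angle → zyz. n̂ = (sinθₙcosφₙ, sinθₙsinφₙ, cosθₙ) = (+0.848439, +0.027839, -0.528560), ω = 0.3984.
R = I cosω + sinω [n̂]ₓ + (1−cosω) n̂n̂ᵀ gives
  R = [+0.978059, +0.206902, -0.024322; -0.203202, +0.921744, -0.330299; -0.045921, +0.327995, +0.943563]
β = atan2(√(R₁₃²+R₂₃²), R₃₃) = 0.337568; α = atan2(R₂₃, R₁₃) mod 2π = 4.638887; γ = atan2(R₃₂, −R₃₁) mod 2π = 1.431694
Split into d^2_{-1,-1}(β=0.3376) × two z-phases.
c=cos(0.337568/2)=0.985790, s=sin(0.337568/2)=0.167984; N=√[1·6·1·6]=6.000000
k∈{0,1} keeps every argument non-negative
  k=0: (−1)^0·6.0000/(6)·0.9858^4·0.1680^0 = +0.944359
  k=1: (−1)^1·6.0000/(2)·0.9858^2·0.1680^2 = -0.082267
d^2_{-1,-1}(0.3376) = +0.944359 -0.082267 = +0.862092
|D^2_{-1,-1}|² = |d^2_{-1,-1}(β)|² = (+0.862092)² = 0.743203 (the z-rotation phases have unit modulus)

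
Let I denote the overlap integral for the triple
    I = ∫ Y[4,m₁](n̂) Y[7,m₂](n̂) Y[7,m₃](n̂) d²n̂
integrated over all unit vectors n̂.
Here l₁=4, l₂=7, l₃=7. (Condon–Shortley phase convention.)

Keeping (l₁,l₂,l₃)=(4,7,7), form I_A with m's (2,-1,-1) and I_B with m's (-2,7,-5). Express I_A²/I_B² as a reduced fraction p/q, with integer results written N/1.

Same 4,7,7: normalisation and zero-m 3j drop out of the ratio.
A: Δ: 4! 4! 10! / 19! → 1/58198140; sum: t=0:+1/1658880 t=1:−1/518400 t=2:+1/1658880 = -1/1382400; 3j²(4 7 7; 2 -1 -1) = Δ·Π!·Σ² = 504/46189  (sign -1)
B: Δ: 4! 4! 10! / 19! → 1/58198140; sum: t=4:+1/348364800 = 1/348364800; 3j²(4 7 7; -2 7 -5) = Δ·Π!·Σ² = 11/646  (sign +1)
I_A²/I_B² = (504/46189)/(11/646) = 1008/1573

1008/1573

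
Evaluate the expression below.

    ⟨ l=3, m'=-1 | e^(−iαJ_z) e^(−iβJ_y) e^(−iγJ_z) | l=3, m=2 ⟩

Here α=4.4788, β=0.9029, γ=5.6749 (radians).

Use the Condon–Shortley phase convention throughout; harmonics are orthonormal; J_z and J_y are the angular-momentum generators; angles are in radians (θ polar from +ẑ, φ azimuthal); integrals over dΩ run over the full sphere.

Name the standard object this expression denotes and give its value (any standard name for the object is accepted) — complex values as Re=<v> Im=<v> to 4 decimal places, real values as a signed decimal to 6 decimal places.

This is a Wigner D-matrix element — the rotation-matrix element ⟨l m'| R(α,β,γ) |l m⟩ in the angular-momentum basis.
First d^3_{-1,2}(β=0.9029), then the phase factors e^{-i(-1)α} and e^{-i(2)γ}:
c=cos(0.902900/2)=0.899815, s=sin(0.902900/2)=0.436271; N=√[2·24·120·1]=75.894664
Admissible k: 3..4 (factorial args all ≥0)
  k=3: (−1)^0·75.8947/(12)·0.8998^3·0.4363^3 = +0.382612
  k=4: (−1)^1·75.8947/(24)·0.8998^1·0.4363^5 = -0.044971
d^3_{-1,2}(0.9029) = +0.382612 -0.044971 = +0.337641
D = (-0.231471-0.972842i)·(+0.337641)·(+0.346864+0.937915i) = +0.280969-0.187237i

Wigner D-matrix element, Re=0.2810 Im=-0.1872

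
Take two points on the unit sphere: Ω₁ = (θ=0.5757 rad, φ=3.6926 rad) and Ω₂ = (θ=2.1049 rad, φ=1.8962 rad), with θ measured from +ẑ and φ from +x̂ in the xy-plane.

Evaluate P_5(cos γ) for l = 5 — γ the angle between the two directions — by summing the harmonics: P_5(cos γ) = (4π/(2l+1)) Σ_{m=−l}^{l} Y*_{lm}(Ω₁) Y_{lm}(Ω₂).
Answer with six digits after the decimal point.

-0.016006

Expand P_5 via completeness: Σ_{m} conj(Y_{5,m}) at Ω₁ times Y_{5,m} at Ω₂ —
  [-5]  conj(Y_{5,-5})(Ω₁) = (0.020560, -0.008369) ; Y_{5,-5}(Ω₂) = (-0.218916, 0.012321) ; Δ = (-0.004398, 0.002085)
  [-4]  conj(Y_{5,-4})(Ω₁) = (-0.064002, 0.087186) ; Y_{5,-4}(Ω₂) = (-0.109060, 0.395320) ; Δ = (-0.027486, -0.034810)
  [-3]  conj(Y_{5,-3})(Ω₁) = (0.024449, -0.296667) ; Y_{5,-3}(Ω₂) = (0.243474, 0.164642) ; Δ = (0.054796, -0.068206)
  [-2]  conj(Y_{5,-2})(Ω₁) = (0.211463, 0.417553) ; Y_{5,-2}(Ω₂) = (-0.113168, 0.086175) ; Δ = (-0.059914, -0.029031)
  [-1]  conj(Y_{5,-1})(Ω₁) = (-0.229644, -0.141114) ; Y_{5,-1}(Ω₂) = (0.107323, 0.318092) ; Δ = (0.020241, -0.088193)
  [+0]  conj(Y_{5,0})(Ω₁) = (-0.300535, -0.000000) ; Y_{5,0}(Ω₂) = (-0.064919, 0.000000) ; Δ = (0.019511, 0.000000)
  [+1]  conj(Y_{5,1})(Ω₁) = (0.229644, -0.141114) ; Y_{5,1}(Ω₂) = (-0.107323, 0.318092) ; Δ = (0.020241, 0.088193)
  [+2]  conj(Y_{5,2})(Ω₁) = (0.211463, -0.417553) ; Y_{5,2}(Ω₂) = (-0.113168, -0.086175) ; Δ = (-0.059914, 0.029031)
  [+3]  conj(Y_{5,3})(Ω₁) = (-0.024449, -0.296667) ; Y_{5,3}(Ω₂) = (-0.243474, 0.164642) ; Δ = (0.054796, 0.068206)
  [+4]  conj(Y_{5,4})(Ω₁) = (-0.064002, -0.087186) ; Y_{5,4}(Ω₂) = (-0.109060, -0.395320) ; Δ = (-0.027486, 0.034810)
  [+5]  conj(Y_{5,5})(Ω₁) = (-0.020560, -0.008369) ; Y_{5,5}(Ω₂) = (0.218916, 0.012321) ; Δ = (-0.004398, -0.002085)
Σ over m = (-0.014011, 0.000000); ×(4π/11) → (-0.016006, 0.000000). Real part: -0.016006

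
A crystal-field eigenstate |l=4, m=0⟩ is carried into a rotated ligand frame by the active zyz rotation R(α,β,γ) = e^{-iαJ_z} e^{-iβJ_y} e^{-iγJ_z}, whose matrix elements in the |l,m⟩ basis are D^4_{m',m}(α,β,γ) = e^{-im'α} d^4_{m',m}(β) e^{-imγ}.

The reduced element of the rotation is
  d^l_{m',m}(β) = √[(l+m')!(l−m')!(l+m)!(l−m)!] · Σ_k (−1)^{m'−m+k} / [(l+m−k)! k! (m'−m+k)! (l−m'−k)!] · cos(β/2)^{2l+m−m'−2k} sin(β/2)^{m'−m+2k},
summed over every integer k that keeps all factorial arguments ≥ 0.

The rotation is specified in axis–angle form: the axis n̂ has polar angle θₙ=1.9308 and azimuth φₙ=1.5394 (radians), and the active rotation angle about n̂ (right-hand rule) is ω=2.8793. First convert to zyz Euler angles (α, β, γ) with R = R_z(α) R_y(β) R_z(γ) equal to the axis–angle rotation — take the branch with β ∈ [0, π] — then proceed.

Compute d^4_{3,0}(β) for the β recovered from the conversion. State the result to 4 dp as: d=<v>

d=0.3539

Axis–angle → zyz. n̂ = (sinθₙcosφₙ, sinθₙsinφₙ, cosθₙ) = (+0.029379, +0.935434, -0.352278), ω = 2.8793.
R = I cosω + sinω [n̂]ₓ + (1−cosω) n̂n̂ᵀ gives
  R = [-0.964101, +0.145368, +0.222209; -0.037320, +0.754349, -0.655412; -0.262899, -0.640177, -0.721843]
β = atan2(√(R₁₃²+R₂₃²), R₃₃) = 2.377259; α = atan2(R₂₃, R₁₃) mod 2π = 5.039264; γ = atan2(R₃₂, −R₃₁) mod 2π = 5.102056
d^4_{3,0}(β=2.3773) via the finite sum:
With c≡cos(β/2)=0.372932 and s≡sin(β/2)=0.927859, N=[5040·1·24·24]^{1/2}=1703.830978
Admissible k: 0..1 (factorial args all ≥0)
  k=0: (−1)^3·1703.8310/(144)·0.3729^5·0.9279^3 = -0.068180
  k=1: (−1)^4·1703.8310/(144)·0.3729^3·0.9279^5 = +0.422048
d^4_{3,0}(2.3773) = -0.068180 +0.422048 = +0.353868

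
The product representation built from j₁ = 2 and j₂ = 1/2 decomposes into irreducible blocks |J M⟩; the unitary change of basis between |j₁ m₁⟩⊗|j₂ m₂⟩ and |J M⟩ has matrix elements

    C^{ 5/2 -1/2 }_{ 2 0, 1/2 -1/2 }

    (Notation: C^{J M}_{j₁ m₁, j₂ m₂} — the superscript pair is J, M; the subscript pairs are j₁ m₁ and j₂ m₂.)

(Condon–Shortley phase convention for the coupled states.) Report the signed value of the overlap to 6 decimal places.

triangle: 0!×4!×1!/6! = 24/720
(j±m)!: 2!×2!×0!×1!×2!×3! = 48
prefactor² = (2J+1)×Δ×N² = 48/5
  k=0: +1/(0!×0!×2!×0!×2!×1!) = 1/4
Σ = 1/4  ⇒  CG² = 48/5×(1/4)² = 3/5
CG = +√(3/5) = +0.774597

+√(3/5) = +0.774597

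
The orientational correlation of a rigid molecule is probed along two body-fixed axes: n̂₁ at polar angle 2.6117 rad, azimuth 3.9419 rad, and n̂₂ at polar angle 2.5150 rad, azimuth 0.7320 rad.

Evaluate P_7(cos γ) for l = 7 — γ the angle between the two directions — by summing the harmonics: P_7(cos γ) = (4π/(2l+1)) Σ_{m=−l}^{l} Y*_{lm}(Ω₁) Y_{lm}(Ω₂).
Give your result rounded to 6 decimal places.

Term-by-term m-sum for l=7 (normalisation 4π/15 = 0.837758):
  term(m=-7) = (-0.000045, -0.000023)   from Y*(Ω₁)=(-0.003274, 0.002653), Y(Ω₂)=(0.004769, 0.010925)
  term(m=-6) = (0.001521, 0.000661)   from Y*(Ω₁)=(-0.002405, 0.026810), Y(Ω₂)=(0.019405, -0.058479)
  term(m=-5) = (-0.018961, -0.006740)   from Y*(Ω₁)=(0.068543, 0.079608), Y(Ω₂)=(-0.166389, 0.094916)
  term(m=-4) = (0.103299, 0.028948)   from Y*(Ω₁)=(0.275527, 0.016451), Y(Ω₂)=(0.379831, 0.082386)
  term(m=-3) = (-0.219753, -0.045673)   from Y*(Ω₁)=(0.349282, -0.319355), Y(Ω₂)=(-0.277561, -0.384543)
  term(m=-2) = (0.080852, 0.011115)   from Y*(Ω₁)=(0.012720, -0.426445), Y(Ω₂)=(-0.020391, 0.190203)
  term(m=-1) = (-0.018381, -0.001257)   from Y*(Ω₁)=(0.041061, 0.042304), Y(Ω₂)=(-0.232456, 0.208868)
  term(m=+0) = (0.135190, 0.000000)   from Y*(Ω₁)=(0.445845, -0.000000), Y(Ω₂)=(0.303221, 0.000000)
  term(m=+1) = (-0.018381, 0.001257)   from Y*(Ω₁)=(-0.041061, 0.042304), Y(Ω₂)=(0.232456, 0.208868)
  term(m=+2) = (0.080852, -0.011115)   from Y*(Ω₁)=(0.012720, 0.426445), Y(Ω₂)=(-0.020391, -0.190203)
  term(m=+3) = (-0.219753, 0.045673)   from Y*(Ω₁)=(-0.349282, -0.319355), Y(Ω₂)=(0.277561, -0.384543)
  term(m=+4) = (0.103299, -0.028948)   from Y*(Ω₁)=(0.275527, -0.016451), Y(Ω₂)=(0.379831, -0.082386)
  term(m=+5) = (-0.018961, 0.006740)   from Y*(Ω₁)=(-0.068543, 0.079608), Y(Ω₂)=(0.166389, 0.094916)
  term(m=+6) = (0.001521, -0.000661)   from Y*(Ω₁)=(-0.002405, -0.026810), Y(Ω₂)=(0.019405, 0.058479)
  term(m=+7) = (-0.000045, 0.000023)   from Y*(Ω₁)=(0.003274, 0.002653), Y(Ω₂)=(-0.004769, 0.010925)
Accumulated sum (-0.007745, -0.000000); after 4π/(2l+1) scaling, (-0.006489, -0.000000) ⇒ P_7 = -0.006489

-0.006489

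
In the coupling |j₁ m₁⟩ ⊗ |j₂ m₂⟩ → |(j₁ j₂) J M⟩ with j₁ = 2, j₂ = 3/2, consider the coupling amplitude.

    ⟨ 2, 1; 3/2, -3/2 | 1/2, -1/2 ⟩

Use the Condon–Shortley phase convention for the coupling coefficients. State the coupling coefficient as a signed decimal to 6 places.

j₁+j₂−J=3  J+j₁−j₂=1  J−j₁+j₂=0  j₁+j₂+J+1=5
(j₁±m₁, j₂±m₂, J±M) = (3,1,0,3,0,1)
P² = 18/5
sum k=0..0:
  [0] +1/6 = 1/6
S = 1/6
C² = P²·S² = 1/10 ; C = +0.316228

+√(1/10) = +0.316228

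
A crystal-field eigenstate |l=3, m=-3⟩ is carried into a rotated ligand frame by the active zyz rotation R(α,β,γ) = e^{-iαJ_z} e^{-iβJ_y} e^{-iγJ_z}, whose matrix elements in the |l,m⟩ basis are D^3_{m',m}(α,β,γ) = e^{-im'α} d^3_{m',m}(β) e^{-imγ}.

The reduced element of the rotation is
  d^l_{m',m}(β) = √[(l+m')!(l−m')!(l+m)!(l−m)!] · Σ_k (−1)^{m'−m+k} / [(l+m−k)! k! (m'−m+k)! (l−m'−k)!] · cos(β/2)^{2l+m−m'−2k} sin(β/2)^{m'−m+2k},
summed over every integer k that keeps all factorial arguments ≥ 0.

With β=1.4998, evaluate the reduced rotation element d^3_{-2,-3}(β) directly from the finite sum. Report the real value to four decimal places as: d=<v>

d^3_{-2,-3}(β=1.4998) via the finite sum:
Half-angle: c=0.731757, s=0.681566. N=√(1·120·1·720)=293.938769
k: max(0,(-3)−(-2))=0 … min(3+(-3),3−(-2))=0
  k=0: (−1)^1·293.9388/(120)·0.7318^5·0.6816^1 = -0.350282
d^3_{-2,-3}(1.4998) = -0.350282

d=-0.3503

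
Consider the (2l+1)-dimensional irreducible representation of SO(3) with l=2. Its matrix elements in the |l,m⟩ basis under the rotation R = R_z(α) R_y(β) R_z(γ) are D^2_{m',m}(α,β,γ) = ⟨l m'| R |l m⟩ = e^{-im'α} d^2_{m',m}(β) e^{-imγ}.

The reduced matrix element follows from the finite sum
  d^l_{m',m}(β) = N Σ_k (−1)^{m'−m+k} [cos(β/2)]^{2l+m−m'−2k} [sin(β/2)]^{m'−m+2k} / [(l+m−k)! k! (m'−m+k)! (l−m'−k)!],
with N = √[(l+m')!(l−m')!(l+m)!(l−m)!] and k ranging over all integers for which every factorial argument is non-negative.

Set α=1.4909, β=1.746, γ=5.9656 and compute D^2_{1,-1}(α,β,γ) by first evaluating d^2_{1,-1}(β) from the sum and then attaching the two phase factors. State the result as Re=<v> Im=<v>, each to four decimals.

First d^2_{1,-1}(β=1.7460), then the phase factors e^{-i(1)α} and e^{-i(-1)γ}:
Half-angle: c=0.642531, s=0.766260. N=√(6·1·1·6)=6.000000
k: max(0,(-1)−(1))=0 … min(2+(-1),2−(1))=1
  k=0: (−1)^2·6.0000/(2)·0.6425^2·0.7663^2 = +0.727212
  k=1: (−1)^3·6.0000/(6)·0.6425^0·0.7663^4 = -0.344750
d^2_{1,-1}(1.7460) = +0.727212 -0.344750 = +0.382462
Phases: e^{-i·(1)·1.4909}=+0.079811-0.996810i, e^{-i·(-1)·5.9656}=+0.949992-0.312274i ⇒ D=-0.090053-0.371709i

Re=-0.0901 Im=-0.3717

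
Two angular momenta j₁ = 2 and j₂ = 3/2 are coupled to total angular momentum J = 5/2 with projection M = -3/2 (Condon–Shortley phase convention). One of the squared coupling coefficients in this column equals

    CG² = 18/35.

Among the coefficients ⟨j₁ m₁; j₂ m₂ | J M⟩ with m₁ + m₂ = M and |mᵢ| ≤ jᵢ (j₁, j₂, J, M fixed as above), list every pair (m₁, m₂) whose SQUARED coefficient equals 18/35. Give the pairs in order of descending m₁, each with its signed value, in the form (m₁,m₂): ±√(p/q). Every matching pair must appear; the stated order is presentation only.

Admissible pairs with m₁+m₂ = M = -3/2: (-2,1/2), (-1,-1/2), (0,-3/2)
  (m₁,m₂)=(0,-3/2): CG² = 18/35, CG = +√(18/35)   ← matches the target
  (m₁,m₂)=(-1,-1/2): CG² = 1/35, CG = −√(1/35)
  (m₁,m₂)=(-2,1/2): CG² = 16/35, CG = −√(16/35)
Pairs with CG² = 18/35: (0,-3/2): +√(18/35)

(0,-3/2): +√(18/35)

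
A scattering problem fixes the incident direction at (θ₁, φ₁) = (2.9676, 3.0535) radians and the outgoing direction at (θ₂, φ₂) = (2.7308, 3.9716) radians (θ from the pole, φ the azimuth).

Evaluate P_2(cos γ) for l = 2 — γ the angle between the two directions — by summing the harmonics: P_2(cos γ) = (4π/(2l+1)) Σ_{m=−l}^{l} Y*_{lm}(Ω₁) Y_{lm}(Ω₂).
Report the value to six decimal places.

0.839390

Summing Y*_{l m}(θ₁,φ₁)·Y_{l m}(θ₂,φ₂) over m ∈ [−2, 2]; prefactor 4π/(2·2+1) = 2.513274:
  m=-2: Y*=(0.011397, -0.002029)  Y=(-0.005488, -0.061354)  product (-0.000187, -0.000688)
  m=-1: Y*=(0.131210, -0.011589)  Y=(0.190880, -0.208718)  product (0.022627, -0.029598)
  m=+0: Y*=(0.602427, -0.000000)  Y=(0.479897, 0.000000)  product (0.289103, 0.000000)
  m=+1: Y*=(-0.131210, -0.011589)  Y=(-0.190880, -0.208718)  product (0.022627, 0.029598)
  m=+2: Y*=(0.011397, 0.002029)  Y=(-0.005488, 0.061354)  product (-0.000187, 0.000688)
Accumulated sum (0.333983, 0.000000); after 4π/(2l+1) scaling, (0.839390, 0.000000) ⇒ P_2 = 0.839390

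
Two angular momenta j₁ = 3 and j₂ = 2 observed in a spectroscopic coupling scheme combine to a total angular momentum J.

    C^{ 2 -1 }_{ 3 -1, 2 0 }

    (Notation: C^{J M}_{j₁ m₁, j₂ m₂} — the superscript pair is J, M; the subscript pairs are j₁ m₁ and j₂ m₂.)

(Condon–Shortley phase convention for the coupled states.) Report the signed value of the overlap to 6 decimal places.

+0.377964

j₁+j₂−J=3  J+j₁−j₂=3  J−j₁+j₂=1  j₁+j₂+J+1=8
(j₁±m₁, j₂±m₂, J±M) = (2,4,2,2,1,3)
P² = 36/7
sum k=1..2:
  [1] −1/12 = -1/12
  [2] +1/4 = 1/4
S = 1/6
C² = P²·S² = 1/7 ; C = +0.377964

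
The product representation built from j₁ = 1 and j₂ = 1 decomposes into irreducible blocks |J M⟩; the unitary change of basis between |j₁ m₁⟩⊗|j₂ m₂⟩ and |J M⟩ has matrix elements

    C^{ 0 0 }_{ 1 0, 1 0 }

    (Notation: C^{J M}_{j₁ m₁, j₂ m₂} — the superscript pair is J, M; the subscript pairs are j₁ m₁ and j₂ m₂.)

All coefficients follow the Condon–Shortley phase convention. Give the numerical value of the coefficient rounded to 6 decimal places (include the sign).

-0.577350

√[1·2!0!0!/3! · 1!1!1!1!0!0!] = √(1/3)
  +(−1)^1/∏(1,1,0,0,0,0)! = -1  (running -1)
⟨..|..⟩ = √(1/3)·(-1) = -0.577350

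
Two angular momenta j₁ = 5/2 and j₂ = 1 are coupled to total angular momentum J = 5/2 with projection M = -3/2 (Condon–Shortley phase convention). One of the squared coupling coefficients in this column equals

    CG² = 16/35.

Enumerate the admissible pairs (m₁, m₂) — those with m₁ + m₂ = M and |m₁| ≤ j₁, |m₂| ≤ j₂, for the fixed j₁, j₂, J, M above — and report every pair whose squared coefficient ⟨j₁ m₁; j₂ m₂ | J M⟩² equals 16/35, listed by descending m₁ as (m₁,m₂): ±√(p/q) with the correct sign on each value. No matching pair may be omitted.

Admissible pairs with m₁+m₂ = M = -3/2: (-5/2,1), (-3/2,0), (-1/2,-1)
  (m₁,m₂)=(-1/2,-1): CG² = 16/35, CG = +√(16/35)   ← matches the target
  (m₁,m₂)=(-3/2,0): CG² = 9/35, CG = −√(9/35)
  (m₁,m₂)=(-5/2,1): CG² = 2/7, CG = −√(2/7)
Pairs with CG² = 16/35: (-1/2,-1): +√(16/35)

(-1/2,-1): +√(16/35)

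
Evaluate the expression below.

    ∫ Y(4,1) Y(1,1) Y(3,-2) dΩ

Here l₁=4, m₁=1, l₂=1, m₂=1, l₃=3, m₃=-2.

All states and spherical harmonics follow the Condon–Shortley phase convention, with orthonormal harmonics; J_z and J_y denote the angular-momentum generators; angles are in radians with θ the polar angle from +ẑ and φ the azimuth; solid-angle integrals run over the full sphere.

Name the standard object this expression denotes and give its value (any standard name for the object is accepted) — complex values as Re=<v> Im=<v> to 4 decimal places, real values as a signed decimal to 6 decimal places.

This is a Gaunt coefficient — the integral of a triple product of spherical harmonics over the sphere.
m-sum 0 ✓  L=8 even ✓  3≤3≤5 ✓
Π(2lᵢ+1) = 9×3×7 = 189
triangle coeff Δ(4,1,3) = 1/252
Σ_t [1,1]: t=1:−1/36 = -1/36
(3j)²=4/63 [(4 1 3; 0 0 0)], sign=+1
Σ_t [2,2]: t=2:+1/240 = 1/240
(3j)²=1/84 [(4 1 3; 1 1 -2)], sign=-1
⇒ 4πI² = 1/7
I = (-1)√(1/7/(4π)) = -0.10662181

Gaunt coefficient, -0.106622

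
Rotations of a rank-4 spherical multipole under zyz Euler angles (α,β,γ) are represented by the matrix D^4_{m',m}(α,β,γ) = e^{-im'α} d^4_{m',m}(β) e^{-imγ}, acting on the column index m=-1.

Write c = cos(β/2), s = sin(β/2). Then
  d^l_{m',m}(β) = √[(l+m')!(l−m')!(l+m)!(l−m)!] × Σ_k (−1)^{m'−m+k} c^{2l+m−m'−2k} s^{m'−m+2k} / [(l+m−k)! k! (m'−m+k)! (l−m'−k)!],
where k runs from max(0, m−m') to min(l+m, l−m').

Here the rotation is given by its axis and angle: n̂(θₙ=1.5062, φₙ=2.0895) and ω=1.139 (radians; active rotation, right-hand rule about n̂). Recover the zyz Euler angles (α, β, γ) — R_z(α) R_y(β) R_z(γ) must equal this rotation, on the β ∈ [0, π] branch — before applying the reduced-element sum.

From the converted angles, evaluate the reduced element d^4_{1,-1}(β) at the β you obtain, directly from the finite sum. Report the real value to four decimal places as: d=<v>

Axis–angle → zyz. n̂ = (sinθₙcosφₙ, sinθₙsinφₙ, cosθₙ) = (-0.494721, +0.866651, +0.064551), ω = 1.1390.
R = I cosω + sinω [n̂]ₓ + (1−cosω) n̂n̂ᵀ gives
  R = [+0.560824, -0.307944, +0.768536; -0.190691, +0.855256, +0.481844; -0.805676, -0.416782, +0.420926]
β = atan2(√(R₁₃²+R₂₃²), R₃₃) = 1.136330; α = atan2(R₂₃, R₁₃) mod 2π = 0.560010; γ = atan2(R₃₂, −R₃₁) mod 2π = 5.805788
d^4_{1,-1}(β=1.1363) via the finite sum:
c=cos(1.136330/2)=0.842890, s=sin(1.136330/2)=0.538086; N=√[120·6·6·120]=720.000000
Admissible k: 0..3 (factorial args all ≥0)
  k=0: (−1)^2·720.0000/(72)·0.8429^6·0.5381^2 = +1.038313
  k=1: (−1)^3·720.0000/(24)·0.8429^4·0.5381^4 = -1.269441
  k=2: (−1)^4·720.0000/(48)·0.8429^2·0.5381^6 = +0.258669
  k=3: (−1)^5·720.0000/(720)·0.8429^0·0.5381^8 = -0.007028
d^4_{1,-1}(1.1363) = +1.038313 -1.269441 +0.258669 -0.007028 = +0.020514

d=0.0205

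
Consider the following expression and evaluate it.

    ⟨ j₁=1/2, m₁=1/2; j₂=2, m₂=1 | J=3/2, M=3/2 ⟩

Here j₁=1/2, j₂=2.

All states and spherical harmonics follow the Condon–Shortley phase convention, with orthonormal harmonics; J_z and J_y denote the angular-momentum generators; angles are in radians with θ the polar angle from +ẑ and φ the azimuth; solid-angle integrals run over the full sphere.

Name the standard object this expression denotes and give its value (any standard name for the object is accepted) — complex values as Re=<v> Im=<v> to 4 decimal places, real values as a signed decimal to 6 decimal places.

Clebsch–Gordan coefficient, +√(1/5) ≈ +0.447214

This is a Clebsch–Gordan (vector-coupling) coefficient.
√[4·1!0!3!/5! · 1!0!3!1!3!0!] = √(36/5)
  +(−1)^0/∏(0,1,0,3,0,0)! = 1/6  (running 1/6)
⟨..|..⟩ = √(36/5)·(1/6) = +0.447214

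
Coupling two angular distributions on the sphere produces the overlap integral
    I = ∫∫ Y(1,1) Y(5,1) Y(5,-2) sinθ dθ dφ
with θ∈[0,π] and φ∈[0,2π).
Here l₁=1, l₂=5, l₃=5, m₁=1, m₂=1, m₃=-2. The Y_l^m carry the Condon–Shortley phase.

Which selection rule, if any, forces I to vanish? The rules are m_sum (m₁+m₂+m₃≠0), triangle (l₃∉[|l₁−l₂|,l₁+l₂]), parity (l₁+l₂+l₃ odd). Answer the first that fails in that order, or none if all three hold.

Σmᵢ = 0  ✓
l₃∈[|l₁−l₂|,l₁+l₂]=[4,6], have l₃=5  ✓
Σlᵢ = 11 ⇒ odd  ✗

parity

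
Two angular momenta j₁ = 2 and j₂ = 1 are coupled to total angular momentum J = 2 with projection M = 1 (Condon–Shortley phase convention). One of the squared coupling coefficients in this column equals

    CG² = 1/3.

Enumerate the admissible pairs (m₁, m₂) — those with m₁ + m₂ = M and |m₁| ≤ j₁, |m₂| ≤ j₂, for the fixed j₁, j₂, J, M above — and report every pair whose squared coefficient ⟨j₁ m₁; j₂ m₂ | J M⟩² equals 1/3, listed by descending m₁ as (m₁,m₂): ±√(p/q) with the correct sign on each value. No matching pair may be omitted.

Admissible pairs with m₁+m₂ = M = 1: (0,1), (1,0), (2,-1)
  (m₁,m₂)=(2,-1): CG² = 1/3, CG = +√(1/3)   ← matches the target
  (m₁,m₂)=(1,0): CG² = 1/6, CG = +√(1/6)
  (m₁,m₂)=(0,1): CG² = 1/2, CG = −√(1/2)
Pairs with CG² = 1/3: (2,-1): +√(1/3)

(2,-1): +√(1/3)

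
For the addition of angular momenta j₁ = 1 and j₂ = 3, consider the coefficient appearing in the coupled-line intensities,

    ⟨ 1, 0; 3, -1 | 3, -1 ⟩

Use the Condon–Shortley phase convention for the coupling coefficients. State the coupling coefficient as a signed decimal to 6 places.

+0.288675

√[7·1!1!5!/8! · 1!1!2!4!2!4!] = √(48)
  +(−1)^0/∏(0,1,1,2,0,3)! = 1/12  (running 1/12)
  +(−1)^1/∏(1,0,0,1,1,4)! = -1/24  (running 1/24)
⟨..|..⟩ = √(48)·(1/24) = +0.288675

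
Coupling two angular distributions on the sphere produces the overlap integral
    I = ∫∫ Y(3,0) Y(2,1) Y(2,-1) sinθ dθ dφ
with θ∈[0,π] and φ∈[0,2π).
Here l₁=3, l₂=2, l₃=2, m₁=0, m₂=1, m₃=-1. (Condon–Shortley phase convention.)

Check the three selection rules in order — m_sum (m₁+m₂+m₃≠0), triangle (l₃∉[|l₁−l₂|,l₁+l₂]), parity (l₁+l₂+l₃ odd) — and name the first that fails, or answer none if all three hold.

parity

m₁+m₂+m₃ = 0 + 1 − 1 = 0  ✓
triangle: |3−2|=1 ≤ l₃=2 ≤ 3+2=5  ✓
parity: l₁+l₂+l₃ = 7 is odd  ✗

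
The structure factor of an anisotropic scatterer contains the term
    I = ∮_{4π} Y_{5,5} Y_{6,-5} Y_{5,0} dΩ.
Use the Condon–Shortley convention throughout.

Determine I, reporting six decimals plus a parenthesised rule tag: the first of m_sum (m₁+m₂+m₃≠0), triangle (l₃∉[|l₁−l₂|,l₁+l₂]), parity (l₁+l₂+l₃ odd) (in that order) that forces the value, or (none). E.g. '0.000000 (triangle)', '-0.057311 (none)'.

-0.152641 (none)

Rules hold: Σm=0, L=16 even, 1≤5≤11.
N = 11·13·11 = 1573
Δ = 6!·4!·6!/17! = 1/28588560
Racah Σ t=1..5: t=1:−1/345600 t=2:+1/13824 t=3:−1/5184 t=4:+1/13824 t=5:−1/345600 = -7/129600
⇒ 3j(5 6 5; 0 0 0)² = 80/7293, sgn +1
Racah Σ t=0..0: t=0:+1/2073600 = 1/2073600
⇒ 3j(5 6 5; 5 -5 0)² = 15/884, sgn -1
4πI² = N·(3j₀)²·(3jₘ)² = 1100/3757
I = -1·√(0.292787/4π) = -0.15264086
No selection rule forces the value: the integral is nonzero (none).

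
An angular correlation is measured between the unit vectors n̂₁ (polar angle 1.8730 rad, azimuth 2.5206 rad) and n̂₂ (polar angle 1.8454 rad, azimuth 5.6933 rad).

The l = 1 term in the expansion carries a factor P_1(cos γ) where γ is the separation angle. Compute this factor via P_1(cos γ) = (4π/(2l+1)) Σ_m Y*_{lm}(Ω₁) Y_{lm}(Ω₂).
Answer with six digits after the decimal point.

Expand P_1 via completeness: Σ_{m} conj(Y_{1,m}) at Ω₁ times Y_{1,m} at Ω₂ —
  term(m=-1) = (-0.109634, 0.003412)   from Y*(Ω₁)=(-0.268257, 0.191913), Y(Ω₂)=(0.276350, 0.184986)
  term(m=+0) = (0.019267, 0.000000)   from Y*(Ω₁)=(-0.145420, -0.000000), Y(Ω₂)=(-0.132492, 0.000000)
  term(m=+1) = (-0.109634, -0.003412)   from Y*(Ω₁)=(0.268257, 0.191913), Y(Ω₂)=(-0.276350, 0.184986)
Total Σ_m = (-0.200001, 0.000000). Multiply by 4.188790: (-0.837763, 0.000000). P_1(cos γ) = -0.837763

-0.837763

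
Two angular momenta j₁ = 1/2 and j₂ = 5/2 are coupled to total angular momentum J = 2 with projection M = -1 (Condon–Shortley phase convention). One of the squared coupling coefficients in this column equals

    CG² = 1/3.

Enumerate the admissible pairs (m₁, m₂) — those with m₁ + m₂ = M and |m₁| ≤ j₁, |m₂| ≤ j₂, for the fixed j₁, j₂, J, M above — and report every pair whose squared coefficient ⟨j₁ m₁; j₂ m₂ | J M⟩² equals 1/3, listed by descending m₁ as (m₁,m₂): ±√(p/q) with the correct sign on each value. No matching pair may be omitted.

(-1/2,-1/2): −√(1/3)

Admissible pairs with m₁+m₂ = M = -1: (-1/2,-1/2), (1/2,-3/2)
  (m₁,m₂)=(1/2,-3/2): CG² = 2/3, CG = +√(2/3)
  (m₁,m₂)=(-1/2,-1/2): CG² = 1/3, CG = −√(1/3)   ← matches the target
Pairs with CG² = 1/3: (-1/2,-1/2): −√(1/3)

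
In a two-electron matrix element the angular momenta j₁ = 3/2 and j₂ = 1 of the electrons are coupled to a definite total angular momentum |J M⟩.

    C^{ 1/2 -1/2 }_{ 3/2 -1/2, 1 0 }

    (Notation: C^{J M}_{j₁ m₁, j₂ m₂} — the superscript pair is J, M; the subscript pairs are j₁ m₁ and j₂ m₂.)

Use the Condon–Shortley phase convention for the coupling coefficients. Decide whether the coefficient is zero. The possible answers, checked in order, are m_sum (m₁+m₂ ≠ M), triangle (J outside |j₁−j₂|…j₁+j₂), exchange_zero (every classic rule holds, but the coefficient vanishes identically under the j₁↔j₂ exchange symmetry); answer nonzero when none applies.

m-sum: m₁+m₂ = -1/2+0 = -1/2, M = -1/2  ✓
triangle: |j₁−j₂| = 1/2 ≤ J = 1/2 ≤ j₁+j₂ = 5/2  ✓
exchange: j₁≠j₂ or m₁≠m₂ — the exchange symmetry imposes no constraint here
value check: CG = −√(1/3) = -0.577350 ≠ 0

nonzero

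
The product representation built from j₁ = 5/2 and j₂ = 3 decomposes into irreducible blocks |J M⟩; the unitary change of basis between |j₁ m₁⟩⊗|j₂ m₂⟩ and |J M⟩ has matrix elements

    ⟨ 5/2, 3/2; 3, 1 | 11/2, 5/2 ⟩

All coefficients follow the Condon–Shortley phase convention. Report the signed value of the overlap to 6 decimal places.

+√(5/11) ≈ +0.674200

triangle: 0!×5!×6!/12! = 86400/479001600
(j±m)!: 4!×1!×4!×2!×8!×3! = 278691840
prefactor² = (2J+1)×Δ×N² = 6635520/11
  k=0: +1/(0!×0!×1!×4!×4!×2!) = 1/1152
Σ = 1/1152  ⇒  CG² = 6635520/11×(1/1152)² = 5/11
CG = +√(5/11) = +0.674200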